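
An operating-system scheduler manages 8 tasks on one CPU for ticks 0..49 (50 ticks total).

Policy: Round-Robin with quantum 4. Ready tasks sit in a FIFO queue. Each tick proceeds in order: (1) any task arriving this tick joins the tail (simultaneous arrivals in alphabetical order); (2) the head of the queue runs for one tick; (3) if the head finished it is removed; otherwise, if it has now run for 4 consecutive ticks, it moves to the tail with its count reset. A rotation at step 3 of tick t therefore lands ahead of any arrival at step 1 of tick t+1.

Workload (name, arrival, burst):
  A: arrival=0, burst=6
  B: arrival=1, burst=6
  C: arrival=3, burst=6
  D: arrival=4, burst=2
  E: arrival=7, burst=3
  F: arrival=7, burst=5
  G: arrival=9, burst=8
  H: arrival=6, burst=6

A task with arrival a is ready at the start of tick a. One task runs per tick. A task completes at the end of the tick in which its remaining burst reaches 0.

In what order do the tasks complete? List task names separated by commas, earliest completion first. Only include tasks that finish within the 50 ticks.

t=0: queue=[A] q_used=0 → run A
t=1: queue=[A,B] q_used=1 → run A
t=2: queue=[A,B] q_used=2 → run A
t=3: queue=[A,B,C] q_used=3 → run A
t=4: queue=[B,C,A,D] q_used=0 → run B
t=5: queue=[B,C,A,D] q_used=1 → run B
t=6: queue=[B,C,A,D,H] q_used=2 → run B
t=7: queue=[B,C,A,D,H,E,F] q_used=3 → run B
t=8: queue=[C,A,D,H,E,F,B] q_used=0 → run C
t=9: queue=[C,A,D,H,E,F,B,G] q_used=1 → run C
t=10: queue=[C,A,D,H,E,F,B,G] q_used=2 → run C
t=11: queue=[C,A,D,H,E,F,B,G] q_used=3 → run C
t=12: queue=[A,D,H,E,F,B,G,C] q_used=0 → run A
t=13: queue=[A,D,H,E,F,B,G,C] q_used=1 → run A
t=14: queue=[D,H,E,F,B,G,C] q_used=0 → run D
t=15: queue=[D,H,E,F,B,G,C] q_used=1 → run D
t=16: queue=[H,E,F,B,G,C] q_used=0 → run H
t=17: queue=[H,E,F,B,G,C] q_used=1 → run H
t=18: queue=[H,E,F,B,G,C] q_used=2 → run H
t=19: queue=[H,E,F,B,G,C] q_used=3 → run H
t=20: queue=[E,F,B,G,C,H] q_used=0 → run E
t=21: queue=[E,F,B,G,C,H] q_used=1 → run E
t=22: queue=[E,F,B,G,C,H] q_used=2 → run E
t=23: queue=[F,B,G,C,H] q_used=0 → run F
t=24: queue=[F,B,G,C,H] q_used=1 → run F
t=25: queue=[F,B,G,C,H] q_used=2 → run F
t=26: queue=[F,B,G,C,H] q_used=3 → run F
t=27: queue=[B,G,C,H,F] q_used=0 → run B
t=28: queue=[B,G,C,H,F] q_used=1 → run B
t=29: queue=[G,C,H,F] q_used=0 → run G
t=30: queue=[G,C,H,F] q_used=1 → run G
t=31: queue=[G,C,H,F] q_used=2 → run G
t=32: queue=[G,C,H,F] q_used=3 → run G
t=33: queue=[C,H,F,G] q_used=0 → run C
t=34: queue=[C,H,F,G] q_used=1 → run C
t=35: queue=[H,F,G] q_used=0 → run H
t=36: queue=[H,F,G] q_used=1 → run H
t=37: queue=[F,G] q_used=0 → run F
t=38: queue=[G] q_used=0 → run G
t=39: queue=[G] q_used=1 → run G
t=40: queue=[G] q_used=2 → run G
t=41: queue=[G] q_used=3 → run G
t=42: (idle)
t=43: (idle)
t=44: (idle)
t=45: (idle)
t=46: (idle)
t=47: (idle)
t=48: (idle)
t=49: (idle)

completion order = A, D, E, B, C, H, F, G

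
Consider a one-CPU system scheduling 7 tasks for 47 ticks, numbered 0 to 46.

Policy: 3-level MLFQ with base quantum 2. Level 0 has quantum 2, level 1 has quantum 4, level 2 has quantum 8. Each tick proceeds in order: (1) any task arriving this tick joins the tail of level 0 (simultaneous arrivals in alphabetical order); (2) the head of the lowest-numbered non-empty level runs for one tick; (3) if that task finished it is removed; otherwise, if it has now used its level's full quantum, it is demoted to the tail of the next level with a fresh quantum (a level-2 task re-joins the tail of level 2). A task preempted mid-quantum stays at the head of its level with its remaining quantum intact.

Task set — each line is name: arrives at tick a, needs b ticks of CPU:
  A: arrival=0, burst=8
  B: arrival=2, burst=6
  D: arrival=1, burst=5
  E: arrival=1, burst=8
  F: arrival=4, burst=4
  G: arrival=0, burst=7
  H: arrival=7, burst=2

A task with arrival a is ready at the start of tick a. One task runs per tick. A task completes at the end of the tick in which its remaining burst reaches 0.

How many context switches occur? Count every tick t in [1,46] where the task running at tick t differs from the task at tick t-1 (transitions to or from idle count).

context switches = 16

t=0: L0/L1/L2 = AG/-/- → run A
t=1: L0/L1/L2 = AGDE/-/- → run A
t=2: L0/L1/L2 = GDEB/A/- → run G
t=3: L0/L1/L2 = GDEB/A/- → run G
t=4: L0/L1/L2 = DEBF/AG/- → run D
t=5: L0/L1/L2 = DEBF/AG/- → run D
t=6: L0/L1/L2 = EBF/AGD/- → run E
t=7: L0/L1/L2 = EBFH/AGD/- → run E
t=8: L0/L1/L2 = BFH/AGDE/- → run B
t=9: L0/L1/L2 = BFH/AGDE/- → run B
t=10: L0/L1/L2 = FH/AGDEB/- → run F
t=11: L0/L1/L2 = FH/AGDEB/- → run F
t=12: L0/L1/L2 = H/AGDEBF/- → run H
t=13: L0/L1/L2 = H/AGDEBF/- → run H
t=14: L0/L1/L2 = -/AGDEBF/- → run A
t=15: L0/L1/L2 = -/AGDEBF/- → run A
t=16: L0/L1/L2 = -/AGDEBF/- → run A
t=17: L0/L1/L2 = -/AGDEBF/- → run A
t=18: L0/L1/L2 = -/GDEBF/A → run G
t=19: L0/L1/L2 = -/GDEBF/A → run G
t=20: L0/L1/L2 = -/GDEBF/A → run G
t=21: L0/L1/L2 = -/GDEBF/A → run G
t=22: L0/L1/L2 = -/DEBF/AG → run D
t=23: L0/L1/L2 = -/DEBF/AG → run D
t=24: L0/L1/L2 = -/DEBF/AG → run D
t=25: L0/L1/L2 = -/EBF/AG → run E
t=26: L0/L1/L2 = -/EBF/AG → run E
t=27: L0/L1/L2 = -/EBF/AG → run E
t=28: L0/L1/L2 = -/EBF/AG → run E
t=29: L0/L1/L2 = -/BF/AGE → run B
t=30: L0/L1/L2 = -/BF/AGE → run B
t=31: L0/L1/L2 = -/BF/AGE → run B
t=32: L0/L1/L2 = -/BF/AGE → run B
t=33: L0/L1/L2 = -/F/AGE → run F
t=34: L0/L1/L2 = -/F/AGE → run F
t=35: L0/L1/L2 = -/-/AGE → run A
t=36: L0/L1/L2 = -/-/AGE → run A
t=37: L0/L1/L2 = -/-/GE → run G
t=38: L0/L1/L2 = -/-/E → run E
t=39: L0/L1/L2 = -/-/E → run E
t=40: (idle)
t=41: (idle)
t=42: (idle)
t=43: (idle)
t=44: (idle)
t=45: (idle)
t=46: (idle)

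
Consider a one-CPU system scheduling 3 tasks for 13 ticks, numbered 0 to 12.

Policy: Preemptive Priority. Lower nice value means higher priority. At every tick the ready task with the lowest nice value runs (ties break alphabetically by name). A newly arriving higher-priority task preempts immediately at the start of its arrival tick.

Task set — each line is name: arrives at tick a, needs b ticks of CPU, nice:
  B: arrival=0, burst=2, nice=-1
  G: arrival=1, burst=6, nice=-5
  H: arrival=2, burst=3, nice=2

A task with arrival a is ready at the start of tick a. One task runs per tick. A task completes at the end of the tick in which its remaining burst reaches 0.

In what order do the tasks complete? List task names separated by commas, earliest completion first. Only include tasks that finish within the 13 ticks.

t=0: ready={B} → run B
t=1: ready={B,G} → run G
t=2: ready={B,G,H} → run G
t=3: ready={B,G,H} → run G
t=4: ready={B,G,H} → run G
t=5: ready={B,G,H} → run G
t=6: ready={B,G,H} → run G
t=7: ready={B,H} → run B
t=8: ready={H} → run H
t=9: ready={H} → run H
t=10: ready={H} → run H
t=11: (idle)
t=12: (idle)

completion order = G, B, H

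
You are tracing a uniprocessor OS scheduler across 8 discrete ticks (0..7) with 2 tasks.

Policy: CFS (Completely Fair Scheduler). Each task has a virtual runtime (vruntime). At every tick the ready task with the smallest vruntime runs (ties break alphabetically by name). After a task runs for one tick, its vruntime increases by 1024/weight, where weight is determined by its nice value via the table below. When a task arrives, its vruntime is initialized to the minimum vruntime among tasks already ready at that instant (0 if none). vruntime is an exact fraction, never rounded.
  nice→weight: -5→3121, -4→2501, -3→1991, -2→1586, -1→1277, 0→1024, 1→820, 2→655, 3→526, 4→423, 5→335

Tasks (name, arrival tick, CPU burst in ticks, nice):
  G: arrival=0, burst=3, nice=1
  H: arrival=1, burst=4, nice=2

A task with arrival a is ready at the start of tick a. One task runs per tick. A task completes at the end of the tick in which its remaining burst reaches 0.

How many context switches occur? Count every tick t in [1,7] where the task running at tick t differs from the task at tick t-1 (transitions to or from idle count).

t=0: vr[G=0] → run G
t=1: vr[G=256/205 H=256/205] → run G
t=2: vr[G=512/205 H=256/205] → run H
t=3: vr[G=512/205 H=15104/5371] → run G
t=4: vr[H=15104/5371] → run H
t=5: vr[H=117504/26855] → run H
t=6: vr[H=159488/26855] → run H
t=7: (idle)

context switches = 4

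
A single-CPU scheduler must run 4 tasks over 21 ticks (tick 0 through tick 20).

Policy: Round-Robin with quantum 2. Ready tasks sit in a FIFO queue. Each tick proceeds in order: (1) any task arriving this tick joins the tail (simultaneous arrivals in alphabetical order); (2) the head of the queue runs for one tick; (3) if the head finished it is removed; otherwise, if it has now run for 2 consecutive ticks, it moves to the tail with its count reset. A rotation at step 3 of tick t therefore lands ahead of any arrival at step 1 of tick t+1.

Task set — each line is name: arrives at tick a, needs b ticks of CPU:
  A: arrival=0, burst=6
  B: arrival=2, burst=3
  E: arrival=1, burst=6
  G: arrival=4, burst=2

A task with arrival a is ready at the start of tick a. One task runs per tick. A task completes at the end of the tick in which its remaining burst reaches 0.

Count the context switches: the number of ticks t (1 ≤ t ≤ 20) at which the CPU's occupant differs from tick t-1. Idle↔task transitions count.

context switches = 9

t=0: queue=[A] q_used=0 → run A
t=1: queue=[A,E] q_used=1 → run A
t=2: queue=[E,A,B] q_used=0 → run E
t=3: queue=[E,A,B] q_used=1 → run E
t=4: queue=[A,B,E,G] q_used=0 → run A
t=5: queue=[A,B,E,G] q_used=1 → run A
t=6: queue=[B,E,G,A] q_used=0 → run B
t=7: queue=[B,E,G,A] q_used=1 → run B
t=8: queue=[E,G,A,B] q_used=0 → run E
t=9: queue=[E,G,A,B] q_used=1 → run E
t=10: queue=[G,A,B,E] q_used=0 → run G
t=11: queue=[G,A,B,E] q_used=1 → run G
t=12: queue=[A,B,E] q_used=0 → run A
t=13: queue=[A,B,E] q_used=1 → run A
t=14: queue=[B,E] q_used=0 → run B
t=15: queue=[E] q_used=0 → run E
t=16: queue=[E] q_used=1 → run E
t=17: (idle)
t=18: (idle)
t=19: (idle)
t=20: (idle)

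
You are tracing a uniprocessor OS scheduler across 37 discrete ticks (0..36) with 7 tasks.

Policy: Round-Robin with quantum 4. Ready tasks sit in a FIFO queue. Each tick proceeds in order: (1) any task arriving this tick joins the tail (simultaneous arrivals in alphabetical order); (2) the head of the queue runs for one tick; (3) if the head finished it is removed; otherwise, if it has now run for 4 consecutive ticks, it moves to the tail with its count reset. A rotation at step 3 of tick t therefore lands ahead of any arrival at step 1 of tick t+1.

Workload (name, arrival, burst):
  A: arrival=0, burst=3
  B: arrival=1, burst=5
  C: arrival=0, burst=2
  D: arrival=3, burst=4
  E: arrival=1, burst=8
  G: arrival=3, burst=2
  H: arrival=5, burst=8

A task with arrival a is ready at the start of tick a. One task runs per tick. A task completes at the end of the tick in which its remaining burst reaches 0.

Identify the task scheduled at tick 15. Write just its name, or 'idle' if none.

t=0: queue=[A,C] q_used=0 → run A
t=1: queue=[A,C,B,E] q_used=1 → run A
t=2: queue=[A,C,B,E] q_used=2 → run A
t=3: queue=[C,B,E,D,G] q_used=0 → run C
t=4: queue=[C,B,E,D,G] q_used=1 → run C
t=5: queue=[B,E,D,G,H] q_used=0 → run B
t=6: queue=[B,E,D,G,H] q_used=1 → run B
t=7: queue=[B,E,D,G,H] q_used=2 → run B
t=8: queue=[B,E,D,G,H] q_used=3 → run B
t=9: queue=[E,D,G,H,B] q_used=0 → run E
t=10: queue=[E,D,G,H,B] q_used=1 → run E
t=11: queue=[E,D,G,H,B] q_used=2 → run E
t=12: queue=[E,D,G,H,B] q_used=3 → run E
t=13: queue=[D,G,H,B,E] q_used=0 → run D
t=14: queue=[D,G,H,B,E] q_used=1 → run D
t=15: queue=[D,G,H,B,E] q_used=2 → run D
t=16: queue=[D,G,H,B,E] q_used=3 → run D
t=17: queue=[G,H,B,E] q_used=0 → run G
t=18: queue=[G,H,B,E] q_used=1 → run G
t=19: queue=[H,B,E] q_used=0 → run H
t=20: queue=[H,B,E] q_used=1 → run H
t=21: queue=[H,B,E] q_used=2 → run H
t=22: queue=[H,B,E] q_used=3 → run H
t=23: queue=[B,E,H] q_used=0 → run B
t=24: queue=[E,H] q_used=0 → run E
t=25: queue=[E,H] q_used=1 → run E
t=26: queue=[E,H] q_used=2 → run E
t=27: queue=[E,H] q_used=3 → run E
t=28: queue=[H] q_used=0 → run H
t=29: queue=[H] q_used=1 → run H
t=30: queue=[H] q_used=2 → run H
t=31: queue=[H] q_used=3 → run H
t=32: (idle)
t=33: (idle)
t=34: (idle)
t=35: (idle)
t=36: (idle)

running at tick 15 = D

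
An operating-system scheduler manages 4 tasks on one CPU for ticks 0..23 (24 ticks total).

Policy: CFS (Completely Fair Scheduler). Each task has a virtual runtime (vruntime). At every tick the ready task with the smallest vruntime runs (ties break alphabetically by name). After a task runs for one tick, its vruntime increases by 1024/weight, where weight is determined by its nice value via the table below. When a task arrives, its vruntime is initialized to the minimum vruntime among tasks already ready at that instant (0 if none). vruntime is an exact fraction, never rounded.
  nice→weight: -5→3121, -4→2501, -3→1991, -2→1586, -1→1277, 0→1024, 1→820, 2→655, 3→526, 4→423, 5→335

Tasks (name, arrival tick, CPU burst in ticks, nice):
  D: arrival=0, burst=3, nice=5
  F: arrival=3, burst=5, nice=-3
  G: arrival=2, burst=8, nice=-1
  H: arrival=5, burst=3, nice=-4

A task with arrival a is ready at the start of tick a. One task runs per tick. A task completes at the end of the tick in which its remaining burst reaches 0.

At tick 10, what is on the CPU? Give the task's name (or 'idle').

running at tick 10 = H

t=0: vr[D=0] → run D
t=1: vr[D=1024/335] → run D
t=2: vr[D=2048/335 G=2048/335] → run D
t=3: vr[F=2048/335 G=2048/335] → run F
t=4: vr[F=4420608/666985 G=2048/335] → run G
t=5: vr[F=4420608/666985 G=2958336/427795 H=4420608/666985] → run F
t=6: vr[F=4763648/666985 G=2958336/427795 H=4420608/666985] → run H
t=7: vr[F=4763648/666985 G=2958336/427795 H=11738933248/1668129485] → run G
t=8: vr[F=4763648/666985 G=3301376/427795 H=11738933248/1668129485] → run H
t=9: vr[F=4763648/666985 G=3301376/427795 H=12421925888/1668129485] → run F
t=10: vr[F=5106688/666985 G=3301376/427795 H=12421925888/1668129485] → run H
t=11: vr[F=5106688/666985 G=3301376/427795] → run F
t=12: vr[F=5449728/666985 G=3301376/427795] → run G
t=13: vr[F=5449728/666985 G=3644416/427795] → run F
t=14: vr[G=3644416/427795] → run G
t=15: vr[G=3987456/427795] → run G
t=16: vr[G=4330496/427795] → run G
t=17: vr[G=4673536/427795] → run G
t=18: vr[G=5016576/427795] → run G
t=19: (idle)
t=20: (idle)
t=21: (idle)
t=22: (idle)
t=23: (idle)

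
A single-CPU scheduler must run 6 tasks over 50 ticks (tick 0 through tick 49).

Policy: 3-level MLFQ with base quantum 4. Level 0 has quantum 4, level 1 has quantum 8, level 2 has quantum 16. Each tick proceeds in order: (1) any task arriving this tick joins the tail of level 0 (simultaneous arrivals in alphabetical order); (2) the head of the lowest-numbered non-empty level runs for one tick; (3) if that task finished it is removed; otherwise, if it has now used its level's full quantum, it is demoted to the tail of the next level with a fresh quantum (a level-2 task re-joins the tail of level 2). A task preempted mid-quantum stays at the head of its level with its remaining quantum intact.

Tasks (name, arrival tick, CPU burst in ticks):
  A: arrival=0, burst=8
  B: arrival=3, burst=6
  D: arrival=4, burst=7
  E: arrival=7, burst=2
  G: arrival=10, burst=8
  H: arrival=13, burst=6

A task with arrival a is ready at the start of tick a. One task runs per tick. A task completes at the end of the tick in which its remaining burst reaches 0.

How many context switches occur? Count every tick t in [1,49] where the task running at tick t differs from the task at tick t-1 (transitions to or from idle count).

t=0: L0/L1/L2 = A/-/- → run A
t=1: L0/L1/L2 = A/-/- → run A
t=2: L0/L1/L2 = A/-/- → run A
t=3: L0/L1/L2 = AB/-/- → run A
t=4: L0/L1/L2 = BD/A/- → run B
t=5: L0/L1/L2 = BD/A/- → run B
t=6: L0/L1/L2 = BD/A/- → run B
t=7: L0/L1/L2 = BDE/A/- → run B
t=8: L0/L1/L2 = DE/AB/- → run D
t=9: L0/L1/L2 = DE/AB/- → run D
t=10: L0/L1/L2 = DEG/AB/- → run D
t=11: L0/L1/L2 = DEG/AB/- → run D
t=12: L0/L1/L2 = EG/ABD/- → run E
t=13: L0/L1/L2 = EGH/ABD/- → run E
t=14: L0/L1/L2 = GH/ABD/- → run G
t=15: L0/L1/L2 = GH/ABD/- → run G
t=16: L0/L1/L2 = GH/ABD/- → run G
t=17: L0/L1/L2 = GH/ABD/- → run G
t=18: L0/L1/L2 = H/ABDG/- → run H
t=19: L0/L1/L2 = H/ABDG/- → run H
t=20: L0/L1/L2 = H/ABDG/- → run H
t=21: L0/L1/L2 = H/ABDG/- → run H
t=22: L0/L1/L2 = -/ABDGH/- → run A
t=23: L0/L1/L2 = -/ABDGH/- → run A
t=24: L0/L1/L2 = -/ABDGH/- → run A
t=25: L0/L1/L2 = -/ABDGH/- → run A
t=26: L0/L1/L2 = -/BDGH/- → run B
t=27: L0/L1/L2 = -/BDGH/- → run B
t=28: L0/L1/L2 = -/DGH/- → run D
t=29: L0/L1/L2 = -/DGH/- → run D
t=30: L0/L1/L2 = -/DGH/- → run D
t=31: L0/L1/L2 = -/GH/- → run G
t=32: L0/L1/L2 = -/GH/- → run G
t=33: L0/L1/L2 = -/GH/- → run G
t=34: L0/L1/L2 = -/GH/- → run G
t=35: L0/L1/L2 = -/H/- → run H
t=36: L0/L1/L2 = -/H/- → run H
t=37: (idle)
t=38: (idle)
t=39: (idle)
t=40: (idle)
t=41: (idle)
t=42: (idle)
t=43: (idle)
t=44: (idle)
t=45: (idle)
t=46: (idle)
t=47: (idle)
t=48: (idle)
t=49: (idle)

context switches = 11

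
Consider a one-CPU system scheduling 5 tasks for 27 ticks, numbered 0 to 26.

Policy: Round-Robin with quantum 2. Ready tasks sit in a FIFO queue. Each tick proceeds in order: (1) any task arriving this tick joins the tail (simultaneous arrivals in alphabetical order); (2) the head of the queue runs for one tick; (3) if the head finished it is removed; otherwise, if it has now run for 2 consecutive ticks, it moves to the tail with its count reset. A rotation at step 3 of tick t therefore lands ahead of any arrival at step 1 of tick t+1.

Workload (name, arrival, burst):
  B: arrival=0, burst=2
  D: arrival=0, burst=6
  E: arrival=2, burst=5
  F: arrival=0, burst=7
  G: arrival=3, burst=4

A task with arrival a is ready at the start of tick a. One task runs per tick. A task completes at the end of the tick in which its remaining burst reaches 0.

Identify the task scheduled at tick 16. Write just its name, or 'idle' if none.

running at tick 16 = G

t=0: queue=[B,D,F] q_used=0 → run B
t=1: queue=[B,D,F] q_used=1 → run B
t=2: queue=[D,F,E] q_used=0 → run D
t=3: queue=[D,F,E,G] q_used=1 → run D
t=4: queue=[F,E,G,D] q_used=0 → run F
t=5: queue=[F,E,G,D] q_used=1 → run F
t=6: queue=[E,G,D,F] q_used=0 → run E
t=7: queue=[E,G,D,F] q_used=1 → run E
t=8: queue=[G,D,F,E] q_used=0 → run G
t=9: queue=[G,D,F,E] q_used=1 → run G
t=10: queue=[D,F,E,G] q_used=0 → run D
t=11: queue=[D,F,E,G] q_used=1 → run D
t=12: queue=[F,E,G,D] q_used=0 → run F
t=13: queue=[F,E,G,D] q_used=1 → run F
t=14: queue=[E,G,D,F] q_used=0 → run E
t=15: queue=[E,G,D,F] q_used=1 → run E
t=16: queue=[G,D,F,E] q_used=0 → run G
t=17: queue=[G,D,F,E] q_used=1 → run G
t=18: queue=[D,F,E] q_used=0 → run D
t=19: queue=[D,F,E] q_used=1 → run D
t=20: queue=[F,E] q_used=0 → run F
t=21: queue=[F,E] q_used=1 → run F
t=22: queue=[E,F] q_used=0 → run E
t=23: queue=[F] q_used=0 → run F
t=24: (idle)
t=25: (idle)
t=26: (idle)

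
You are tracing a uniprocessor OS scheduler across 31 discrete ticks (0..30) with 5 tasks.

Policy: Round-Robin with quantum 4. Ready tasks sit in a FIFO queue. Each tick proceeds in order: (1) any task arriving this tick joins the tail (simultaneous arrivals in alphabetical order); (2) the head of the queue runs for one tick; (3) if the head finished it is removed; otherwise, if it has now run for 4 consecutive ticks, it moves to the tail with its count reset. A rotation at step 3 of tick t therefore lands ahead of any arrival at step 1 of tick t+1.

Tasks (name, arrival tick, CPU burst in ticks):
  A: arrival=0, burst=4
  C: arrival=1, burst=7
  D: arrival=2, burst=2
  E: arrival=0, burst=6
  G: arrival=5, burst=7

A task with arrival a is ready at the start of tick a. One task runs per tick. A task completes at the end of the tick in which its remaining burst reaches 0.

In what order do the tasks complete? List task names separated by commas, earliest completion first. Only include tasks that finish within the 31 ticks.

t=0: queue=[A,E] q_used=0 → run A
t=1: queue=[A,E,C] q_used=1 → run A
t=2: queue=[A,E,C,D] q_used=2 → run A
t=3: queue=[A,E,C,D] q_used=3 → run A
t=4: queue=[E,C,D] q_used=0 → run E
t=5: queue=[E,C,D,G] q_used=1 → run E
t=6: queue=[E,C,D,G] q_used=2 → run E
t=7: queue=[E,C,D,G] q_used=3 → run E
t=8: queue=[C,D,G,E] q_used=0 → run C
t=9: queue=[C,D,G,E] q_used=1 → run C
t=10: queue=[C,D,G,E] q_used=2 → run C
t=11: queue=[C,D,G,E] q_used=3 → run C
t=12: queue=[D,G,E,C] q_used=0 → run D
t=13: queue=[D,G,E,C] q_used=1 → run D
t=14: queue=[G,E,C] q_used=0 → run G
t=15: queue=[G,E,C] q_used=1 → run G
t=16: queue=[G,E,C] q_used=2 → run G
t=17: queue=[G,E,C] q_used=3 → run G
t=18: queue=[E,C,G] q_used=0 → run E
t=19: queue=[E,C,G] q_used=1 → run E
t=20: queue=[C,G] q_used=0 → run C
t=21: queue=[C,G] q_used=1 → run C
t=22: queue=[C,G] q_used=2 → run C
t=23: queue=[G] q_used=0 → run G
t=24: queue=[G] q_used=1 → run G
t=25: queue=[G] q_used=2 → run G
t=26: (idle)
t=27: (idle)
t=28: (idle)
t=29: (idle)
t=30: (idle)

completion order = A, D, E, C, G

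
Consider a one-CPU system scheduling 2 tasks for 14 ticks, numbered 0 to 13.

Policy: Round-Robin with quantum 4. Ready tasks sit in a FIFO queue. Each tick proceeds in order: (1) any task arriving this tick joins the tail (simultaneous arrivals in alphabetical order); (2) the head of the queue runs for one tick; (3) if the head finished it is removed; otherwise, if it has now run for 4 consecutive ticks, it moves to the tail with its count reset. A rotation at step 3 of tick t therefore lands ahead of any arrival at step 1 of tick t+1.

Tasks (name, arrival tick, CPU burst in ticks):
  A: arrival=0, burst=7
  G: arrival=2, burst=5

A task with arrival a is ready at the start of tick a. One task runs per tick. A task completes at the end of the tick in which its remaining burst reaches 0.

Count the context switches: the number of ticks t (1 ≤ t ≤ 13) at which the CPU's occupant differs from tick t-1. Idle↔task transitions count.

context switches = 4

t=0: queue=[A] q_used=0 → run A
t=1: queue=[A] q_used=1 → run A
t=2: queue=[A,G] q_used=2 → run A
t=3: queue=[A,G] q_used=3 → run A
t=4: queue=[G,A] q_used=0 → run G
t=5: queue=[G,A] q_used=1 → run G
t=6: queue=[G,A] q_used=2 → run G
t=7: queue=[G,A] q_used=3 → run G
t=8: queue=[A,G] q_used=0 → run A
t=9: queue=[A,G] q_used=1 → run A
t=10: queue=[A,G] q_used=2 → run A
t=11: queue=[G] q_used=0 → run G
t=12: (idle)
t=13: (idle)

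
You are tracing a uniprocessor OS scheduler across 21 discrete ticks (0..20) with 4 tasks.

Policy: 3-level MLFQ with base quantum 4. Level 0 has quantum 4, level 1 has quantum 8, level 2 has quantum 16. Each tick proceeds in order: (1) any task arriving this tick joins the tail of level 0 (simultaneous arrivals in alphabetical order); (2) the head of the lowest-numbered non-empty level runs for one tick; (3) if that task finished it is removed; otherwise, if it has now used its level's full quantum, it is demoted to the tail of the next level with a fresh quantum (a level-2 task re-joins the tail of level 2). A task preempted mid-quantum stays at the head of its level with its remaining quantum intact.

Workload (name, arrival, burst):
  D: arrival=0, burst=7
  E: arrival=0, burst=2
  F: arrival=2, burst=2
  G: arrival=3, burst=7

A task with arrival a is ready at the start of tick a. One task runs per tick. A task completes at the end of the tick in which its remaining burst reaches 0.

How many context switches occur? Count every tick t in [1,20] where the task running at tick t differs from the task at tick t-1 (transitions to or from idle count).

t=0: L0/L1/L2 = DE/-/- → run D
t=1: L0/L1/L2 = DE/-/- → run D
t=2: L0/L1/L2 = DEF/-/- → run D
t=3: L0/L1/L2 = DEFG/-/- → run D
t=4: L0/L1/L2 = EFG/D/- → run E
t=5: L0/L1/L2 = EFG/D/- → run E
t=6: L0/L1/L2 = FG/D/- → run F
t=7: L0/L1/L2 = FG/D/- → run F
t=8: L0/L1/L2 = G/D/- → run G
t=9: L0/L1/L2 = G/D/- → run G
t=10: L0/L1/L2 = G/D/- → run G
t=11: L0/L1/L2 = G/D/- → run G
t=12: L0/L1/L2 = -/DG/- → run D
t=13: L0/L1/L2 = -/DG/- → run D
t=14: L0/L1/L2 = -/DG/- → run D
t=15: L0/L1/L2 = -/G/- → run G
t=16: L0/L1/L2 = -/G/- → run G
t=17: L0/L1/L2 = -/G/- → run G
t=18: (idle)
t=19: (idle)
t=20: (idle)

context switches = 6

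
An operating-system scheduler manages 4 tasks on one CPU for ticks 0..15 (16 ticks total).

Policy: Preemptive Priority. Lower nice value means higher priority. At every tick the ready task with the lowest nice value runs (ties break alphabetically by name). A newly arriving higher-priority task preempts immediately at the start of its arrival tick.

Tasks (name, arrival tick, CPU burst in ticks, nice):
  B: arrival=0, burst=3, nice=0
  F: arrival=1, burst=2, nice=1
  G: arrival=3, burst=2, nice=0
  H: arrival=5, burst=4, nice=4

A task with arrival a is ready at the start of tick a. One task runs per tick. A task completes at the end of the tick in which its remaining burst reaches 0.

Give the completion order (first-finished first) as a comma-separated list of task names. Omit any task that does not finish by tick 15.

t=0: ready={B} → run B
t=1: ready={B,F} → run B
t=2: ready={B,F} → run B
t=3: ready={F,G} → run G
t=4: ready={F,G} → run G
t=5: ready={F,H} → run F
t=6: ready={F,H} → run F
t=7: ready={H} → run H
t=8: ready={H} → run H
t=9: ready={H} → run H
t=10: ready={H} → run H
t=11: (idle)
t=12: (idle)
t=13: (idle)
t=14: (idle)
t=15: (idle)

completion order = B, G, F, H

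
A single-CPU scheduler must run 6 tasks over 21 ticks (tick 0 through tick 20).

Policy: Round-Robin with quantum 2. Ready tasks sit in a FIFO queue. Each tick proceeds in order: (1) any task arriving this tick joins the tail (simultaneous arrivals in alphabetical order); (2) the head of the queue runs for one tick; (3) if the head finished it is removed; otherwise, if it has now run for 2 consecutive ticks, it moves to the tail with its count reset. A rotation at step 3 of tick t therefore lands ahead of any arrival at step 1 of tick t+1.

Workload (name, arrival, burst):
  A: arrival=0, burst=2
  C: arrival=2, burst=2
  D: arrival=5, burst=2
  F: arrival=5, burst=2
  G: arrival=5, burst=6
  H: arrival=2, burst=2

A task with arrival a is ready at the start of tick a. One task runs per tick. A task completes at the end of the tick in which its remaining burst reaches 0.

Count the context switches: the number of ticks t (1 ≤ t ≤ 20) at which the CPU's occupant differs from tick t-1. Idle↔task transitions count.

context switches = 6

t=0: queue=[A] q_used=0 → run A
t=1: queue=[A] q_used=1 → run A
t=2: queue=[C,H] q_used=0 → run C
t=3: queue=[C,H] q_used=1 → run C
t=4: queue=[H] q_used=0 → run H
t=5: queue=[H,D,F,G] q_used=1 → run H
t=6: queue=[D,F,G] q_used=0 → run D
t=7: queue=[D,F,G] q_used=1 → run D
t=8: queue=[F,G] q_used=0 → run F
t=9: queue=[F,G] q_used=1 → run F
t=10: queue=[G] q_used=0 → run G
t=11: queue=[G] q_used=1 → run G
t=12: queue=[G] q_used=0 → run G
t=13: queue=[G] q_used=1 → run G
t=14: queue=[G] q_used=0 → run G
t=15: queue=[G] q_used=1 → run G
t=16: (idle)
t=17: (idle)
t=18: (idle)
t=19: (idle)
t=20: (idle)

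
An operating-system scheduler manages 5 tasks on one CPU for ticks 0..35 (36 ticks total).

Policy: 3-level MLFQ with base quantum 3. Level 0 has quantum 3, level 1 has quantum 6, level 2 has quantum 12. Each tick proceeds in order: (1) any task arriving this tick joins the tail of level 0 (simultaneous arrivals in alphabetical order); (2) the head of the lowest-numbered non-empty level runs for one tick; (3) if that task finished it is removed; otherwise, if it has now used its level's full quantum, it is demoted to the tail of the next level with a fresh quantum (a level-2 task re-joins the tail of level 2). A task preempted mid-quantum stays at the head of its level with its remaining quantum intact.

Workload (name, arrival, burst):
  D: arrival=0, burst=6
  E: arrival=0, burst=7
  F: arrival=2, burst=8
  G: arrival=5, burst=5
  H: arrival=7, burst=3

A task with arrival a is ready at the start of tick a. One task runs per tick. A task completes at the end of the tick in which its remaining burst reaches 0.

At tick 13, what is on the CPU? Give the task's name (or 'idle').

running at tick 13 = H

t=0: L0/L1/L2 = DE/-/- → run D
t=1: L0/L1/L2 = DE/-/- → run D
t=2: L0/L1/L2 = DEF/-/- → run D
t=3: L0/L1/L2 = EF/D/- → run E
t=4: L0/L1/L2 = EF/D/- → run E
t=5: L0/L1/L2 = EFG/D/- → run E
t=6: L0/L1/L2 = FG/DE/- → run F
t=7: L0/L1/L2 = FGH/DE/- → run F
t=8: L0/L1/L2 = FGH/DE/- → run F
t=9: L0/L1/L2 = GH/DEF/- → run G
t=10: L0/L1/L2 = GH/DEF/- → run G
t=11: L0/L1/L2 = GH/DEF/- → run G
t=12: L0/L1/L2 = H/DEFG/- → run H
t=13: L0/L1/L2 = H/DEFG/- → run H
t=14: L0/L1/L2 = H/DEFG/- → run H
t=15: L0/L1/L2 = -/DEFG/- → run D
t=16: L0/L1/L2 = -/DEFG/- → run D
t=17: L0/L1/L2 = -/DEFG/- → run D
t=18: L0/L1/L2 = -/EFG/- → run E
t=19: L0/L1/L2 = -/EFG/- → run E
t=20: L0/L1/L2 = -/EFG/- → run E
t=21: L0/L1/L2 = -/EFG/- → run E
t=22: L0/L1/L2 = -/FG/- → run F
t=23: L0/L1/L2 = -/FG/- → run F
t=24: L0/L1/L2 = -/FG/- → run F
t=25: L0/L1/L2 = -/FG/- → run F
t=26: L0/L1/L2 = -/FG/- → run F
t=27: L0/L1/L2 = -/G/- → run G
t=28: L0/L1/L2 = -/G/- → run G
t=29: (idle)
t=30: (idle)
t=31: (idle)
t=32: (idle)
t=33: (idle)
t=34: (idle)
t=35: (idle)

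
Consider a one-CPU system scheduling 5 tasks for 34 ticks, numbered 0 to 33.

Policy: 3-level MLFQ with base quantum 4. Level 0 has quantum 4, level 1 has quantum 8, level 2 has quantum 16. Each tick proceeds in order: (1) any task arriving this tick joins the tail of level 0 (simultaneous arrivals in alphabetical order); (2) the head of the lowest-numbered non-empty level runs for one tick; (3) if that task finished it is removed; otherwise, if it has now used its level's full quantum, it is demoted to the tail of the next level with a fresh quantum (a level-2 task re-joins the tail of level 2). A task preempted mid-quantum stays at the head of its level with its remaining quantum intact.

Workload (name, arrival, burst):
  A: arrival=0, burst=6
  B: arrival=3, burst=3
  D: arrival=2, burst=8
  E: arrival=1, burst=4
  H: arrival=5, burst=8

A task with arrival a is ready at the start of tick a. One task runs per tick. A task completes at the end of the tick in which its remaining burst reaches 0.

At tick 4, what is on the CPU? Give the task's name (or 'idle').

t=0: L0/L1/L2 = A/-/- → run A
t=1: L0/L1/L2 = AE/-/- → run A
t=2: L0/L1/L2 = AED/-/- → run A
t=3: L0/L1/L2 = AEDB/-/- → run A
t=4: L0/L1/L2 = EDB/A/- → run E
t=5: L0/L1/L2 = EDBH/A/- → run E
t=6: L0/L1/L2 = EDBH/A/- → run E
t=7: L0/L1/L2 = EDBH/A/- → run E
t=8: L0/L1/L2 = DBH/A/- → run D
t=9: L0/L1/L2 = DBH/A/- → run D
t=10: L0/L1/L2 = DBH/A/- → run D
t=11: L0/L1/L2 = DBH/A/- → run D
t=12: L0/L1/L2 = BH/AD/- → run B
t=13: L0/L1/L2 = BH/AD/- → run B
t=14: L0/L1/L2 = BH/AD/- → run B
t=15: L0/L1/L2 = H/AD/- → run H
t=16: L0/L1/L2 = H/AD/- → run H
t=17: L0/L1/L2 = H/AD/- → run H
t=18: L0/L1/L2 = H/AD/- → run H
t=19: L0/L1/L2 = -/ADH/- → run A
t=20: L0/L1/L2 = -/ADH/- → run A
t=21: L0/L1/L2 = -/DH/- → run D
t=22: L0/L1/L2 = -/DH/- → run D
t=23: L0/L1/L2 = -/DH/- → run D
t=24: L0/L1/L2 = -/DH/- → run D
t=25: L0/L1/L2 = -/H/- → run H
t=26: L0/L1/L2 = -/H/- → run H
t=27: L0/L1/L2 = -/H/- → run H
t=28: L0/L1/L2 = -/H/- → run H
t=29: (idle)
t=30: (idle)
t=31: (idle)
t=32: (idle)
t=33: (idle)

running at tick 4 = E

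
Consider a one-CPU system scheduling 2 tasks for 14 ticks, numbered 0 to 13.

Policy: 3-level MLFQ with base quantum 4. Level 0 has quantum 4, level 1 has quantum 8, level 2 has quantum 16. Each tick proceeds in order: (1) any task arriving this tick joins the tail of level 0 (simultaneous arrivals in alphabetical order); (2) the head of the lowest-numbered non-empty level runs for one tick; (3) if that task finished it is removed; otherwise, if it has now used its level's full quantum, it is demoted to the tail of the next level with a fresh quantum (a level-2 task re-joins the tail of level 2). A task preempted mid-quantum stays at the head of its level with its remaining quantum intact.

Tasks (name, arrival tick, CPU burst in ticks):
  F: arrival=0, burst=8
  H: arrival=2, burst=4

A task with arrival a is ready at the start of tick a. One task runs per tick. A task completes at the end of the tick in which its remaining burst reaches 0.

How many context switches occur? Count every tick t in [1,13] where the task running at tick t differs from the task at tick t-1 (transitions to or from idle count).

t=0: L0/L1/L2 = F/-/- → run F
t=1: L0/L1/L2 = F/-/- → run F
t=2: L0/L1/L2 = FH/-/- → run F
t=3: L0/L1/L2 = FH/-/- → run F
t=4: L0/L1/L2 = H/F/- → run H
t=5: L0/L1/L2 = H/F/- → run H
t=6: L0/L1/L2 = H/F/- → run H
t=7: L0/L1/L2 = H/F/- → run H
t=8: L0/L1/L2 = -/F/- → run F
t=9: L0/L1/L2 = -/F/- → run F
t=10: L0/L1/L2 = -/F/- → run F
t=11: L0/L1/L2 = -/F/- → run F
t=12: (idle)
t=13: (idle)

context switches = 3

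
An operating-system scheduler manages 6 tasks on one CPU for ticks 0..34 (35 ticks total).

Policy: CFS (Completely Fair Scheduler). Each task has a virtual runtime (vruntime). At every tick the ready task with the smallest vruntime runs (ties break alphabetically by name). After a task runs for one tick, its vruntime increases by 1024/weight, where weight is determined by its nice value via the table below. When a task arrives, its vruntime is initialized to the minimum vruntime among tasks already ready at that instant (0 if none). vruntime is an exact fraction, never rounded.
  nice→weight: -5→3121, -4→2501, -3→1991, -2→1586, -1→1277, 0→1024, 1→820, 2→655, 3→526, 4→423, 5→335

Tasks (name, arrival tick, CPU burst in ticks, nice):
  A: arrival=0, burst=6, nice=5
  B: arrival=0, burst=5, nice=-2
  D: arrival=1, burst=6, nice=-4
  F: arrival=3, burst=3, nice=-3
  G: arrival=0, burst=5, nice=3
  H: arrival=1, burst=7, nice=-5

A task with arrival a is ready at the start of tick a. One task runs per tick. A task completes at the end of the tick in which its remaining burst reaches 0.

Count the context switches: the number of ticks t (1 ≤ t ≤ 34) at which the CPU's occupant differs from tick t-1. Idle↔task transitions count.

context switches = 28

t=0: vr[A=0 B=0 G=0] → run A
t=1: vr[A=1024/335 B=0 D=0 G=0 H=0] → run B
t=2: vr[A=1024/335 B=512/793 D=0 G=0 H=0] → run D
t=3: vr[A=1024/335 B=512/793 D=1024/2501 F=0 G=0 H=0] → run F
t=4: vr[A=1024/335 B=512/793 D=1024/2501 F=1024/1991 G=0 H=0] → run G
t=5: vr[A=1024/335 B=512/793 D=1024/2501 F=1024/1991 G=512/263 H=0] → run H
t=6: vr[A=1024/335 B=512/793 D=1024/2501 F=1024/1991 G=512/263 H=1024/3121] → run H
t=7: vr[A=1024/335 B=512/793 D=1024/2501 F=1024/1991 G=512/263 H=2048/3121] → run D
t=8: vr[A=1024/335 B=512/793 D=2048/2501 F=1024/1991 G=512/263 H=2048/3121] → run F
t=9: vr[A=1024/335 B=512/793 D=2048/2501 F=2048/1991 G=512/263 H=2048/3121] → run B
t=10: vr[A=1024/335 B=1024/793 D=2048/2501 F=2048/1991 G=512/263 H=2048/3121] → run H
t=11: vr[A=1024/335 B=1024/793 D=2048/2501 F=2048/1991 G=512/263 H=3072/3121] → run D
t=12: vr[A=1024/335 B=1024/793 D=3072/2501 F=2048/1991 G=512/263 H=3072/3121] → run H
t=13: vr[A=1024/335 B=1024/793 D=3072/2501 F=2048/1991 G=512/263 H=4096/3121] → run F
t=14: vr[A=1024/335 B=1024/793 D=3072/2501 G=512/263 H=4096/3121] → run D
t=15: vr[A=1024/335 B=1024/793 D=4096/2501 G=512/263 H=4096/3121] → run B
t=16: vr[A=1024/335 B=1536/793 D=4096/2501 G=512/263 H=4096/3121] → run H
t=17: vr[A=1024/335 B=1536/793 D=4096/2501 G=512/263 H=5120/3121] → run D
t=18: vr[A=1024/335 B=1536/793 D=5120/2501 G=512/263 H=5120/3121] → run H
t=19: vr[A=1024/335 B=1536/793 D=5120/2501 G=512/263 H=6144/3121] → run B
t=20: vr[A=1024/335 B=2048/793 D=5120/2501 G=512/263 H=6144/3121] → run G
t=21: vr[A=1024/335 B=2048/793 D=5120/2501 G=1024/263 H=6144/3121] → run H
t=22: vr[A=1024/335 B=2048/793 D=5120/2501 G=1024/263] → run D
t=23: vr[A=1024/335 B=2048/793 G=1024/263] → run B
t=24: vr[A=1024/335 G=1024/263] → run A
t=25: vr[A=2048/335 G=1024/263] → run G
t=26: vr[A=2048/335 G=1536/263] → run G
t=27: vr[A=2048/335 G=2048/263] → run A
t=28: vr[A=3072/335 G=2048/263] → run G
t=29: vr[A=3072/335] → run A
t=30: vr[A=4096/335] → run A
t=31: vr[A=1024/67] → run A
t=32: (idle)
t=33: (idle)
t=34: (idle)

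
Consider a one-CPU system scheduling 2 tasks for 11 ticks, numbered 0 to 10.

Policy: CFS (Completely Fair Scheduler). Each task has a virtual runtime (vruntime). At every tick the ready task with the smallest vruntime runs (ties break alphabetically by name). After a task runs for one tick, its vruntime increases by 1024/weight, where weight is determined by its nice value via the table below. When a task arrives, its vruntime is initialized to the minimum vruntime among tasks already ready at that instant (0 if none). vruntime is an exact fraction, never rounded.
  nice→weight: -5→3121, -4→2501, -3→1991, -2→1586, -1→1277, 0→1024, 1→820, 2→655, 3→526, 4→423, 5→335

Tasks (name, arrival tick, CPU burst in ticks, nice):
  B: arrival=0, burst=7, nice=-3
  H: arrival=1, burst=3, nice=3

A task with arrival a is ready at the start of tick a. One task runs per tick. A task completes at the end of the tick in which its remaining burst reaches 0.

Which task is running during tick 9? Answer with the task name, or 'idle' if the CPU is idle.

t=0: vr[B=0] → run B
t=1: vr[B=1024/1991 H=1024/1991] → run B
t=2: vr[B=2048/1991 H=1024/1991] → run H
t=3: vr[B=2048/1991 H=1288704/523633] → run B
t=4: vr[B=3072/1991 H=1288704/523633] → run B
t=5: vr[B=4096/1991 H=1288704/523633] → run B
t=6: vr[B=5120/1991 H=1288704/523633] → run H
t=7: vr[B=5120/1991 H=2308096/523633] → run B
t=8: vr[B=6144/1991 H=2308096/523633] → run B
t=9: vr[H=2308096/523633] → run H
t=10: (idle)

running at tick 9 = H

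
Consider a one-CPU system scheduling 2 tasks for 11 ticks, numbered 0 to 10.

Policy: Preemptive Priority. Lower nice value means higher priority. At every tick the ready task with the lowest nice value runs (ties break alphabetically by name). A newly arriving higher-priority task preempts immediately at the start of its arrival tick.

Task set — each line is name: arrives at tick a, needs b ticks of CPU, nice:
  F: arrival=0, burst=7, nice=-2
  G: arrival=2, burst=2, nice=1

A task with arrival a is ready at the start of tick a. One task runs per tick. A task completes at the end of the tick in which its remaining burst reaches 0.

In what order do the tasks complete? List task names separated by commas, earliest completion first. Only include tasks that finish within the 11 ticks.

completion order = F, G

t=0: ready={F} → run F
t=1: ready={F} → run F
t=2: ready={F,G} → run F
t=3: ready={F,G} → run F
t=4: ready={F,G} → run F
t=5: ready={F,G} → run F
t=6: ready={F,G} → run F
t=7: ready={G} → run G
t=8: ready={G} → run G
t=9: (idle)
t=10: (idle)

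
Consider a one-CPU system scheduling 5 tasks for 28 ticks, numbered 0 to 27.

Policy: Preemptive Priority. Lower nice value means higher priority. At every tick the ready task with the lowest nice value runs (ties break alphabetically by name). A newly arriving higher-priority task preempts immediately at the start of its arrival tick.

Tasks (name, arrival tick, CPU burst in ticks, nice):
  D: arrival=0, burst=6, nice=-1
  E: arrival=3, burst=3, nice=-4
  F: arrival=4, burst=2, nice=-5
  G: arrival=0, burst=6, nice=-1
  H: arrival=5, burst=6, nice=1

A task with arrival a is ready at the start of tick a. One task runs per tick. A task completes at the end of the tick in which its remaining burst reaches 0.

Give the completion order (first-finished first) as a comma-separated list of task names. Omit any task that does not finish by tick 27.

t=0: ready={D,G} → run D
t=1: ready={D,G} → run D
t=2: ready={D,G} → run D
t=3: ready={D,E,G} → run E
t=4: ready={D,E,F,G} → run F
t=5: ready={D,E,F,G,H} → run F
t=6: ready={D,E,G,H} → run E
t=7: ready={D,E,G,H} → run E
t=8: ready={D,G,H} → run D
t=9: ready={D,G,H} → run D
t=10: ready={D,G,H} → run D
t=11: ready={G,H} → run G
t=12: ready={G,H} → run G
t=13: ready={G,H} → run G
t=14: ready={G,H} → run G
t=15: ready={G,H} → run G
t=16: ready={G,H} → run G
t=17: ready={H} → run H
t=18: ready={H} → run H
t=19: ready={H} → run H
t=20: ready={H} → run H
t=21: ready={H} → run H
t=22: ready={H} → run H
t=23: (idle)
t=24: (idle)
t=25: (idle)
t=26: (idle)
t=27: (idle)

completion order = F, E, D, G, H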